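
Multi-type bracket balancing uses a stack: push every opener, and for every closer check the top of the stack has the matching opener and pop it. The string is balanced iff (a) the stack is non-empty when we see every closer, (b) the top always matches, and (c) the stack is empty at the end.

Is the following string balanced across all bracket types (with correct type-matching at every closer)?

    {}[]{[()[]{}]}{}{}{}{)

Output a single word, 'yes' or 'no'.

pos 0: push '{'; stack = {
pos 1: '}' matches '{'; pop; stack = (empty)
pos 2: push '['; stack = [
pos 3: ']' matches '['; pop; stack = (empty)
pos 4: push '{'; stack = {
pos 5: push '['; stack = {[
pos 6: push '('; stack = {[(
pos 7: ')' matches '('; pop; stack = {[
pos 8: push '['; stack = {[[
pos 9: ']' matches '['; pop; stack = {[
pos 10: push '{'; stack = {[{
pos 11: '}' matches '{'; pop; stack = {[
pos 12: ']' matches '['; pop; stack = {
pos 13: '}' matches '{'; pop; stack = (empty)
pos 14: push '{'; stack = {
pos 15: '}' matches '{'; pop; stack = (empty)
pos 16: push '{'; stack = {
pos 17: '}' matches '{'; pop; stack = (empty)
pos 18: push '{'; stack = {
pos 19: '}' matches '{'; pop; stack = (empty)
pos 20: push '{'; stack = {
pos 21: saw closer ')' but top of stack is '{' (expected '}') → INVALID
Verdict: type mismatch at position 21: ')' closes '{' → no

Answer: no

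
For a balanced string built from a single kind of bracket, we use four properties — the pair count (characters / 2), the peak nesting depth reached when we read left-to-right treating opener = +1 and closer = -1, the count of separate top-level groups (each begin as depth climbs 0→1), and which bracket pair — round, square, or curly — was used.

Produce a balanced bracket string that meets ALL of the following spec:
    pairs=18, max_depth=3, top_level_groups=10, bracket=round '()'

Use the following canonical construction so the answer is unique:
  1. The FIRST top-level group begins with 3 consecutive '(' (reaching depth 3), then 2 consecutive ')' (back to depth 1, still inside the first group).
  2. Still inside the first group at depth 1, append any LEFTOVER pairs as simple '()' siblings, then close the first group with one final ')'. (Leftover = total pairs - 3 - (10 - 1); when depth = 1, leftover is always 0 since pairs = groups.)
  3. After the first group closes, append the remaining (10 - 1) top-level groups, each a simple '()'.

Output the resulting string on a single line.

Answer: ((())()()()()()())()()()()()()()()()

Derivation:
Spec: pairs=18 depth=3 groups=10
Leftover pairs = 18 - 3 - (10-1) = 6
First group: deep chain of depth 3 + 6 sibling pairs
Remaining 9 groups: simple '()' each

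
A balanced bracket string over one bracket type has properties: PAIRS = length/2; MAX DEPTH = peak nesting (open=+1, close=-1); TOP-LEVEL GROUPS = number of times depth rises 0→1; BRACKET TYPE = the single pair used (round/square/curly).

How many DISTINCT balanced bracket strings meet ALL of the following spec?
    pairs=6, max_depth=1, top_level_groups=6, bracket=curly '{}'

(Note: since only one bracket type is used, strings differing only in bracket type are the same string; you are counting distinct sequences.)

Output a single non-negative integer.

Answer: 1

Derivation:
Spec: pairs=6 depth=1 groups=6
Count(depth <= 1) = 1
Count(depth <= 0) = 0
Count(depth == 1) = 1 - 0 = 1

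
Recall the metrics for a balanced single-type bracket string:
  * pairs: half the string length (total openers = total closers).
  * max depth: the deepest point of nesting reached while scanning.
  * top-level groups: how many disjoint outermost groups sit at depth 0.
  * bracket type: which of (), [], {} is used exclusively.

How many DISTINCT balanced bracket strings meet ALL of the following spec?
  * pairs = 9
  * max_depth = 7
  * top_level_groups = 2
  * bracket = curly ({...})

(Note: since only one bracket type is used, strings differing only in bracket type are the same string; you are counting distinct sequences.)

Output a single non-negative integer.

Spec: pairs=9 depth=7 groups=2
Count(depth <= 7) = 1428
Count(depth <= 6) = 1404
Count(depth == 7) = 1428 - 1404 = 24

Answer: 24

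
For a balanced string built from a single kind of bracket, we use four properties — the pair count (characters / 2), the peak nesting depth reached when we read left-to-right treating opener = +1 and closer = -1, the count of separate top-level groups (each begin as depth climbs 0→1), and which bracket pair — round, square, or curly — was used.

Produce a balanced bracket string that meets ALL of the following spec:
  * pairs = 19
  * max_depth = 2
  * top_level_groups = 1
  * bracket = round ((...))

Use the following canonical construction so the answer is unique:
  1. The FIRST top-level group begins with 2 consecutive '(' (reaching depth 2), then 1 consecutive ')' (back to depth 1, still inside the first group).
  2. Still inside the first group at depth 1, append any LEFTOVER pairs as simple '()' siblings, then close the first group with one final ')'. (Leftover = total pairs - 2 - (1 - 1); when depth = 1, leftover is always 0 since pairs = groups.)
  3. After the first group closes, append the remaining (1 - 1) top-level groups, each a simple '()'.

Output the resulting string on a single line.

Spec: pairs=19 depth=2 groups=1
Leftover pairs = 19 - 2 - (1-1) = 17
First group: deep chain of depth 2 + 17 sibling pairs
Remaining 0 groups: simple '()' each

Answer: (()()()()()()()()()()()()()()()()()())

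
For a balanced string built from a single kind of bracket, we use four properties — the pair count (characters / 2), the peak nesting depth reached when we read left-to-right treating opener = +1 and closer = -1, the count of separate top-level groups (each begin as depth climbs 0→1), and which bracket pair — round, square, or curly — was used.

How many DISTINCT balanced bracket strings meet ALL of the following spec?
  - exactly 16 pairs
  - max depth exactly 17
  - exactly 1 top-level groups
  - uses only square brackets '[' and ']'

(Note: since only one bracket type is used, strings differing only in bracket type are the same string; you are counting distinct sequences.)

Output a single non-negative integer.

Answer: 0

Derivation:
Spec: pairs=16 depth=17 groups=1
Count(depth <= 17) = 9694845
Count(depth <= 16) = 9694845
Count(depth == 17) = 9694845 - 9694845 = 0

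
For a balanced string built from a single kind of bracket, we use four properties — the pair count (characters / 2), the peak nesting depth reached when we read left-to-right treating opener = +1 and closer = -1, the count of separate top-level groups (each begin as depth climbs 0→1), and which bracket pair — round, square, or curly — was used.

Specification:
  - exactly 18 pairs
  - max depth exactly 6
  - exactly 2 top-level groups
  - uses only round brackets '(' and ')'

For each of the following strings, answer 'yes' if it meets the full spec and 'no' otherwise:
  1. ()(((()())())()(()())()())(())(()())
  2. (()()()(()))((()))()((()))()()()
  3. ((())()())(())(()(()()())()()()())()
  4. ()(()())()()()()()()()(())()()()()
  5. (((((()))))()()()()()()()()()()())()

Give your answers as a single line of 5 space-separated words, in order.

Answer: no no no no yes

Derivation:
String 1 '()(((()())())()(()())()())(())(()())': depth seq [1 0 1 2 3 4 3 4 3 2 3 2 1 2 1 2 3 2 3 2 1 2 1 2 1 0 1 2 1 0 1 2 1 2 1 0]
  -> pairs=18 depth=4 groups=4 -> no
String 2 '(()()()(()))((()))()((()))()()()': depth seq [1 2 1 2 1 2 1 2 3 2 1 0 1 2 3 2 1 0 1 0 1 2 3 2 1 0 1 0 1 0 1 0]
  -> pairs=16 depth=3 groups=7 -> no
String 3 '((())()())(())(()(()()())()()()())()': depth seq [1 2 3 2 1 2 1 2 1 0 1 2 1 0 1 2 1 2 3 2 3 2 3 2 1 2 1 2 1 2 1 2 1 0 1 0]
  -> pairs=18 depth=3 groups=4 -> no
String 4 '()(()())()()()()()()()(())()()()()': depth seq [1 0 1 2 1 2 1 0 1 0 1 0 1 0 1 0 1 0 1 0 1 0 1 2 1 0 1 0 1 0 1 0 1 0]
  -> pairs=17 depth=2 groups=14 -> no
String 5 '(((((()))))()()()()()()()()()()())()': depth seq [1 2 3 4 5 6 5 4 3 2 1 2 1 2 1 2 1 2 1 2 1 2 1 2 1 2 1 2 1 2 1 2 1 0 1 0]
  -> pairs=18 depth=6 groups=2 -> yes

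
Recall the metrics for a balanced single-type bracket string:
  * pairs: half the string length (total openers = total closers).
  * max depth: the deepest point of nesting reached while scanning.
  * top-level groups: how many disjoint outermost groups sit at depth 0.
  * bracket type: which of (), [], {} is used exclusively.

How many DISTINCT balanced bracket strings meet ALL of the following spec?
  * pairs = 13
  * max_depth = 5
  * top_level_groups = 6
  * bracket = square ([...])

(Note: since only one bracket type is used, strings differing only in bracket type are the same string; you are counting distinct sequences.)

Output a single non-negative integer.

Spec: pairs=13 depth=5 groups=6
Count(depth <= 5) = 22452
Count(depth <= 4) = 19380
Count(depth == 5) = 22452 - 19380 = 3072

Answer: 3072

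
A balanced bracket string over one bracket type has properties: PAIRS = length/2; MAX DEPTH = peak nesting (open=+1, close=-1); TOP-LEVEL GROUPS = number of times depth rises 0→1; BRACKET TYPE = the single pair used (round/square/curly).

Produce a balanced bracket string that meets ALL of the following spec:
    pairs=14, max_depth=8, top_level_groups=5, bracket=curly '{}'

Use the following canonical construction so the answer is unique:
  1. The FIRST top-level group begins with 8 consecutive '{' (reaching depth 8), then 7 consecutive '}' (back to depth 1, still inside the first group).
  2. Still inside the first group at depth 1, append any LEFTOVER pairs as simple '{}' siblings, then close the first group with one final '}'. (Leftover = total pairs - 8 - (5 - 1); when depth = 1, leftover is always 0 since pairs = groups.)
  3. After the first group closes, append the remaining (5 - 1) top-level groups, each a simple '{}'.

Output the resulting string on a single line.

Answer: {{{{{{{{}}}}}}}{}{}}{}{}{}{}

Derivation:
Spec: pairs=14 depth=8 groups=5
Leftover pairs = 14 - 8 - (5-1) = 2
First group: deep chain of depth 8 + 2 sibling pairs
Remaining 4 groups: simple '{}' each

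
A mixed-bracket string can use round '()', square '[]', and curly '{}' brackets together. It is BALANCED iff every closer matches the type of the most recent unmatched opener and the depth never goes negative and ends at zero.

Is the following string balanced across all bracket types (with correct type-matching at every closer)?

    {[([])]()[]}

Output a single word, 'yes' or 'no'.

Answer: yes

Derivation:
pos 0: push '{'; stack = {
pos 1: push '['; stack = {[
pos 2: push '('; stack = {[(
pos 3: push '['; stack = {[([
pos 4: ']' matches '['; pop; stack = {[(
pos 5: ')' matches '('; pop; stack = {[
pos 6: ']' matches '['; pop; stack = {
pos 7: push '('; stack = {(
pos 8: ')' matches '('; pop; stack = {
pos 9: push '['; stack = {[
pos 10: ']' matches '['; pop; stack = {
pos 11: '}' matches '{'; pop; stack = (empty)
end: stack empty → VALID
Verdict: properly nested → yes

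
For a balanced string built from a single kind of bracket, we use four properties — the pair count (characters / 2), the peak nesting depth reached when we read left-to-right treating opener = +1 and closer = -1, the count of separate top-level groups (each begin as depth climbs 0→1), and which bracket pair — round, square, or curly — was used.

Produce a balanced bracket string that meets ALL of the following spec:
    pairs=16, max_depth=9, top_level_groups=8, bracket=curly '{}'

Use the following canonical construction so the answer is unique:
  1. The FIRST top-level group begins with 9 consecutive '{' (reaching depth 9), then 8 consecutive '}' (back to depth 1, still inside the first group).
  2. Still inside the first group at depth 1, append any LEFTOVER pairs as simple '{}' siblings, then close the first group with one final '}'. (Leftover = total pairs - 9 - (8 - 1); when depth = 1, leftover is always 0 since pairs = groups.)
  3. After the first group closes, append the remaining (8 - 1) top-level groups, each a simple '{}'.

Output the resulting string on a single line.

Spec: pairs=16 depth=9 groups=8
Leftover pairs = 16 - 9 - (8-1) = 0
First group: deep chain of depth 9 + 0 sibling pairs
Remaining 7 groups: simple '{}' each

Answer: {{{{{{{{{}}}}}}}}}{}{}{}{}{}{}{}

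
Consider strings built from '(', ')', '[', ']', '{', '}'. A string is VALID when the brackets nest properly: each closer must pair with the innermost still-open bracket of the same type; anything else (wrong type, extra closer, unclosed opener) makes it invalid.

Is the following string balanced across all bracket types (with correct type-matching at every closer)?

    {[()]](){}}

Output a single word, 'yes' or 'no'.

Answer: no

Derivation:
pos 0: push '{'; stack = {
pos 1: push '['; stack = {[
pos 2: push '('; stack = {[(
pos 3: ')' matches '('; pop; stack = {[
pos 4: ']' matches '['; pop; stack = {
pos 5: saw closer ']' but top of stack is '{' (expected '}') → INVALID
Verdict: type mismatch at position 5: ']' closes '{' → no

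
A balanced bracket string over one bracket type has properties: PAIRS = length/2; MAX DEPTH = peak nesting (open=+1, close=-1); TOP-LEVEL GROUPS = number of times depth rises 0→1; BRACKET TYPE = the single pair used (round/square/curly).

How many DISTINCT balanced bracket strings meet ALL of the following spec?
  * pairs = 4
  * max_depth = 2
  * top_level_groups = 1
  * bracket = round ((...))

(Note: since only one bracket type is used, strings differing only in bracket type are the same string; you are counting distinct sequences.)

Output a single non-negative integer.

Answer: 1

Derivation:
Spec: pairs=4 depth=2 groups=1
Count(depth <= 2) = 1
Count(depth <= 1) = 0
Count(depth == 2) = 1 - 0 = 1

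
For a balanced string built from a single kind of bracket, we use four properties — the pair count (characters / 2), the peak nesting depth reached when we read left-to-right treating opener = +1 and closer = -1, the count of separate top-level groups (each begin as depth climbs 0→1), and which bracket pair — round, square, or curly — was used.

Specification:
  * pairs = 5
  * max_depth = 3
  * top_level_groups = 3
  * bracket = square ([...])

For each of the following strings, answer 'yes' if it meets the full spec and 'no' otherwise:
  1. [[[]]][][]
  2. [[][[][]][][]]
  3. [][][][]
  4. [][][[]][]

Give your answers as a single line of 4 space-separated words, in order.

Answer: yes no no no

Derivation:
String 1 '[[[]]][][]': depth seq [1 2 3 2 1 0 1 0 1 0]
  -> pairs=5 depth=3 groups=3 -> yes
String 2 '[[][[][]][][]]': depth seq [1 2 1 2 3 2 3 2 1 2 1 2 1 0]
  -> pairs=7 depth=3 groups=1 -> no
String 3 '[][][][]': depth seq [1 0 1 0 1 0 1 0]
  -> pairs=4 depth=1 groups=4 -> no
String 4 '[][][[]][]': depth seq [1 0 1 0 1 2 1 0 1 0]
  -> pairs=5 depth=2 groups=4 -> no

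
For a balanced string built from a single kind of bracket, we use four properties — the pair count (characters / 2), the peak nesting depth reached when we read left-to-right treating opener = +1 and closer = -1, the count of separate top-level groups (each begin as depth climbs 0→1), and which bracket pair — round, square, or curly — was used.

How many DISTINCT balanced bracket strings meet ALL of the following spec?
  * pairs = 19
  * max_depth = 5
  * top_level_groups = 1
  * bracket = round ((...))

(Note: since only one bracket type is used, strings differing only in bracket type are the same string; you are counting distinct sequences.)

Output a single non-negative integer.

Answer: 55342617

Derivation:
Spec: pairs=19 depth=5 groups=1
Count(depth <= 5) = 64570082
Count(depth <= 4) = 9227465
Count(depth == 5) = 64570082 - 9227465 = 55342617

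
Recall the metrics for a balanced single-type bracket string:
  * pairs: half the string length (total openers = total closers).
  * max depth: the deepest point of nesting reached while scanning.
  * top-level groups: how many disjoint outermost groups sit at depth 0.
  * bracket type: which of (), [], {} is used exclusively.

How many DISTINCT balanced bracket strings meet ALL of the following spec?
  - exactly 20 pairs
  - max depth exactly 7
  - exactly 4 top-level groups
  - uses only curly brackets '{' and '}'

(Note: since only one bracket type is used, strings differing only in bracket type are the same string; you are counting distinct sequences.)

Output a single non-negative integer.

Answer: 142377360

Derivation:
Spec: pairs=20 depth=7 groups=4
Count(depth <= 7) = 690947256
Count(depth <= 6) = 548569896
Count(depth == 7) = 690947256 - 548569896 = 142377360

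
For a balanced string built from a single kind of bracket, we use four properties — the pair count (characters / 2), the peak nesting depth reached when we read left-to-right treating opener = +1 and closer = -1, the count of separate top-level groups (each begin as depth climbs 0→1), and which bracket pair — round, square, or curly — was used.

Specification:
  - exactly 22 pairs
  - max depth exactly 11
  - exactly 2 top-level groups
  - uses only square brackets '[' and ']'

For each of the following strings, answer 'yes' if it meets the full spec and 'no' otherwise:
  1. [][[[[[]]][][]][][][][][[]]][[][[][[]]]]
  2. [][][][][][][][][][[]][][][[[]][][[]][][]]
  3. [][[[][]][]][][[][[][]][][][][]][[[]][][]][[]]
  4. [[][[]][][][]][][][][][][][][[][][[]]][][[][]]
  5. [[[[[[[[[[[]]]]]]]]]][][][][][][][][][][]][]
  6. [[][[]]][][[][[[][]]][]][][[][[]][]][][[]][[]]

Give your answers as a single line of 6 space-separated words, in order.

String 1 '[][[[[[]]][][]][][][][][[]]][[][[][[]]]]': depth seq [1 0 1 2 3 4 5 4 3 2 3 2 3 2 1 2 1 2 1 2 1 2 1 2 3 2 1 0 1 2 1 2 3 2 3 4 3 2 1 0]
  -> pairs=20 depth=5 groups=3 -> no
String 2 '[][][][][][][][][][[]][][][[[]][][[]][][]]': depth seq [1 0 1 0 1 0 1 0 1 0 1 0 1 0 1 0 1 0 1 2 1 0 1 0 1 0 1 2 3 2 1 2 1 2 3 2 1 2 1 2 1 0]
  -> pairs=21 depth=3 groups=13 -> no
String 3 '[][[[][]][]][][[][[][]][][][][]][[[]][][]][[]]': depth seq [1 0 1 2 3 2 3 2 1 2 1 0 1 0 1 2 1 2 3 2 3 2 1 2 1 2 1 2 1 2 1 0 1 2 3 2 1 2 1 2 1 0 1 2 1 0]
  -> pairs=23 depth=3 groups=6 -> no
String 4 '[[][[]][][][]][][][][][][][][[][][[]]][][[][]]': depth seq [1 2 1 2 3 2 1 2 1 2 1 2 1 0 1 0 1 0 1 0 1 0 1 0 1 0 1 0 1 2 1 2 1 2 3 2 1 0 1 0 1 2 1 2 1 0]
  -> pairs=23 depth=3 groups=11 -> no
String 5 '[[[[[[[[[[[]]]]]]]]]][][][][][][][][][][]][]': depth seq [1 2 3 4 5 6 7 8 9 10 11 10 9 8 7 6 5 4 3 2 1 2 1 2 1 2 1 2 1 2 1 2 1 2 1 2 1 2 1 2 1 0 1 0]
  -> pairs=22 depth=11 groups=2 -> yes
String 6 '[[][[]]][][[][[[][]]][]][][[][[]][]][][[]][[]]': depth seq [1 2 1 2 3 2 1 0 1 0 1 2 1 2 3 4 3 4 3 2 1 2 1 0 1 0 1 2 1 2 3 2 1 2 1 0 1 0 1 2 1 0 1 2 1 0]
  -> pairs=23 depth=4 groups=8 -> no

Answer: no no no no yes no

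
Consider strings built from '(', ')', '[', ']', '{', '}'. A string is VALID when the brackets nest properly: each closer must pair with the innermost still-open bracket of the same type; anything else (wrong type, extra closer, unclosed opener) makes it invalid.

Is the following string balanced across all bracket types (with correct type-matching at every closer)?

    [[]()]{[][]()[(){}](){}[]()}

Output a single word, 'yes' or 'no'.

pos 0: push '['; stack = [
pos 1: push '['; stack = [[
pos 2: ']' matches '['; pop; stack = [
pos 3: push '('; stack = [(
pos 4: ')' matches '('; pop; stack = [
pos 5: ']' matches '['; pop; stack = (empty)
pos 6: push '{'; stack = {
pos 7: push '['; stack = {[
pos 8: ']' matches '['; pop; stack = {
pos 9: push '['; stack = {[
pos 10: ']' matches '['; pop; stack = {
pos 11: push '('; stack = {(
pos 12: ')' matches '('; pop; stack = {
pos 13: push '['; stack = {[
pos 14: push '('; stack = {[(
pos 15: ')' matches '('; pop; stack = {[
pos 16: push '{'; stack = {[{
pos 17: '}' matches '{'; pop; stack = {[
pos 18: ']' matches '['; pop; stack = {
pos 19: push '('; stack = {(
pos 20: ')' matches '('; pop; stack = {
pos 21: push '{'; stack = {{
pos 22: '}' matches '{'; pop; stack = {
pos 23: push '['; stack = {[
pos 24: ']' matches '['; pop; stack = {
pos 25: push '('; stack = {(
pos 26: ')' matches '('; pop; stack = {
pos 27: '}' matches '{'; pop; stack = (empty)
end: stack empty → VALID
Verdict: properly nested → yes

Answer: yes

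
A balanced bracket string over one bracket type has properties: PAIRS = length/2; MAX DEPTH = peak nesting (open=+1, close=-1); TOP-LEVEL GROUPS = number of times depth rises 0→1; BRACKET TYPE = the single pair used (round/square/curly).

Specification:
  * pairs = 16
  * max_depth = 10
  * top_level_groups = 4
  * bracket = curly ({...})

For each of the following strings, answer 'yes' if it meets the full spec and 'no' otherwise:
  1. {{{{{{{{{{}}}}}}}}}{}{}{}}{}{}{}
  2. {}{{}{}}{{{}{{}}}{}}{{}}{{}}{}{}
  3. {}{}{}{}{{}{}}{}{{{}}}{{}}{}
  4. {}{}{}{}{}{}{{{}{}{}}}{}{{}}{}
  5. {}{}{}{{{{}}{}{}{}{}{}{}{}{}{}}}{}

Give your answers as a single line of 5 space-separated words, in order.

Answer: yes no no no no

Derivation:
String 1 '{{{{{{{{{{}}}}}}}}}{}{}{}}{}{}{}': depth seq [1 2 3 4 5 6 7 8 9 10 9 8 7 6 5 4 3 2 1 2 1 2 1 2 1 0 1 0 1 0 1 0]
  -> pairs=16 depth=10 groups=4 -> yes
String 2 '{}{{}{}}{{{}{{}}}{}}{{}}{{}}{}{}': depth seq [1 0 1 2 1 2 1 0 1 2 3 2 3 4 3 2 1 2 1 0 1 2 1 0 1 2 1 0 1 0 1 0]
  -> pairs=16 depth=4 groups=7 -> no
String 3 '{}{}{}{}{{}{}}{}{{{}}}{{}}{}': depth seq [1 0 1 0 1 0 1 0 1 2 1 2 1 0 1 0 1 2 3 2 1 0 1 2 1 0 1 0]
  -> pairs=14 depth=3 groups=9 -> no
String 4 '{}{}{}{}{}{}{{{}{}{}}}{}{{}}{}': depth seq [1 0 1 0 1 0 1 0 1 0 1 0 1 2 3 2 3 2 3 2 1 0 1 0 1 2 1 0 1 0]
  -> pairs=15 depth=3 groups=10 -> no
String 5 '{}{}{}{{{{}}{}{}{}{}{}{}{}{}{}}}{}': depth seq [1 0 1 0 1 0 1 2 3 4 3 2 3 2 3 2 3 2 3 2 3 2 3 2 3 2 3 2 3 2 1 0 1 0]
  -> pairs=17 depth=4 groups=5 -> no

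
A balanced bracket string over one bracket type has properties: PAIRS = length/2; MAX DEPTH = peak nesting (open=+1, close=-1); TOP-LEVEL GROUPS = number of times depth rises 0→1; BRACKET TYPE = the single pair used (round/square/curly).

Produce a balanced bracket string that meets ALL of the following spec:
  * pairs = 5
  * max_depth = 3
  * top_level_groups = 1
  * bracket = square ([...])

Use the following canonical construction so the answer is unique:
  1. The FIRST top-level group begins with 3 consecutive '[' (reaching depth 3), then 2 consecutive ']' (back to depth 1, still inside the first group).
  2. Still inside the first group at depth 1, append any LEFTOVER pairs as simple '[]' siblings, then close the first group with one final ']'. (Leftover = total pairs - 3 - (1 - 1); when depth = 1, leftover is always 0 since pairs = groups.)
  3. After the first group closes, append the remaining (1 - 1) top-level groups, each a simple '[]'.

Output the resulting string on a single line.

Answer: [[[]][][]]

Derivation:
Spec: pairs=5 depth=3 groups=1
Leftover pairs = 5 - 3 - (1-1) = 2
First group: deep chain of depth 3 + 2 sibling pairs
Remaining 0 groups: simple '[]' each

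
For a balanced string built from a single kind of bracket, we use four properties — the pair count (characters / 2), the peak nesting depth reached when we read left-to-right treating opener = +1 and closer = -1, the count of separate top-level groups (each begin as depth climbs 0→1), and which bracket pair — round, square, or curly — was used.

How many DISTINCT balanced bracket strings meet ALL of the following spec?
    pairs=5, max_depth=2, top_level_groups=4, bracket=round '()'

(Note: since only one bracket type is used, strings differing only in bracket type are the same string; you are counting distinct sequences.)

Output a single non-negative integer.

Spec: pairs=5 depth=2 groups=4
Count(depth <= 2) = 4
Count(depth <= 1) = 0
Count(depth == 2) = 4 - 0 = 4

Answer: 4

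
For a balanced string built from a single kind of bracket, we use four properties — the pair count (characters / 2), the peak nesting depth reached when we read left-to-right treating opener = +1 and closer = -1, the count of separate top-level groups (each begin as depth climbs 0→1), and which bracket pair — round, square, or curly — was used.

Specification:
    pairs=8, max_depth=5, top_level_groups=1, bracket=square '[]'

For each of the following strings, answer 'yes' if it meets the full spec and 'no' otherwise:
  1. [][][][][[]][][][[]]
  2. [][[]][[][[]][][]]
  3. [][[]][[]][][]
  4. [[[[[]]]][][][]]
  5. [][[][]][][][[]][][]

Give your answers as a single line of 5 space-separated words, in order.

String 1 '[][][][][[]][][][[]]': depth seq [1 0 1 0 1 0 1 0 1 2 1 0 1 0 1 0 1 2 1 0]
  -> pairs=10 depth=2 groups=8 -> no
String 2 '[][[]][[][[]][][]]': depth seq [1 0 1 2 1 0 1 2 1 2 3 2 1 2 1 2 1 0]
  -> pairs=9 depth=3 groups=3 -> no
String 3 '[][[]][[]][][]': depth seq [1 0 1 2 1 0 1 2 1 0 1 0 1 0]
  -> pairs=7 depth=2 groups=5 -> no
String 4 '[[[[[]]]][][][]]': depth seq [1 2 3 4 5 4 3 2 1 2 1 2 1 2 1 0]
  -> pairs=8 depth=5 groups=1 -> yes
String 5 '[][[][]][][][[]][][]': depth seq [1 0 1 2 1 2 1 0 1 0 1 0 1 2 1 0 1 0 1 0]
  -> pairs=10 depth=2 groups=7 -> no

Answer: no no no yes no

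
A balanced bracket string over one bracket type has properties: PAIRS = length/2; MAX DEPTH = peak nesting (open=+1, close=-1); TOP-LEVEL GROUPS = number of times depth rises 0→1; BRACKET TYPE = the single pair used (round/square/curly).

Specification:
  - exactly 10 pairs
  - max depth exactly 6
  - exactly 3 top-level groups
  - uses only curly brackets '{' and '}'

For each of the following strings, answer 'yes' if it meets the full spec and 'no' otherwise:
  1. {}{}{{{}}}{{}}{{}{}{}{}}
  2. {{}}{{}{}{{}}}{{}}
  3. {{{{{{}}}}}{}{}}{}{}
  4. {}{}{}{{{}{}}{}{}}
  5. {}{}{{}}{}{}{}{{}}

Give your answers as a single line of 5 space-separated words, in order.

String 1 '{}{}{{{}}}{{}}{{}{}{}{}}': depth seq [1 0 1 0 1 2 3 2 1 0 1 2 1 0 1 2 1 2 1 2 1 2 1 0]
  -> pairs=12 depth=3 groups=5 -> no
String 2 '{{}}{{}{}{{}}}{{}}': depth seq [1 2 1 0 1 2 1 2 1 2 3 2 1 0 1 2 1 0]
  -> pairs=9 depth=3 groups=3 -> no
String 3 '{{{{{{}}}}}{}{}}{}{}': depth seq [1 2 3 4 5 6 5 4 3 2 1 2 1 2 1 0 1 0 1 0]
  -> pairs=10 depth=6 groups=3 -> yes
String 4 '{}{}{}{{{}{}}{}{}}': depth seq [1 0 1 0 1 0 1 2 3 2 3 2 1 2 1 2 1 0]
  -> pairs=9 depth=3 groups=4 -> no
String 5 '{}{}{{}}{}{}{}{{}}': depth seq [1 0 1 0 1 2 1 0 1 0 1 0 1 0 1 2 1 0]
  -> pairs=9 depth=2 groups=7 -> no

Answer: no no yes no no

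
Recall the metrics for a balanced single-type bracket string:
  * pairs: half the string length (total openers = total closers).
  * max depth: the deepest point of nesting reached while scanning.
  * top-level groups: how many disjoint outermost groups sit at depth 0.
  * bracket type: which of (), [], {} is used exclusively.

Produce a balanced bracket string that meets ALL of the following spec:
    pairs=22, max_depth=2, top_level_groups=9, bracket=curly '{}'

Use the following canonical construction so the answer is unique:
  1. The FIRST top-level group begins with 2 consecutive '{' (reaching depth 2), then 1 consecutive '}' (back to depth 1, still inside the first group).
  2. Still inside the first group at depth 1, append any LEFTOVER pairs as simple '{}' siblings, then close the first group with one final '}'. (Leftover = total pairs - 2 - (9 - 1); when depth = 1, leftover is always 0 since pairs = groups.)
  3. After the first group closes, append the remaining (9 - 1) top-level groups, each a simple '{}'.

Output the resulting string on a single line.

Answer: {{}{}{}{}{}{}{}{}{}{}{}{}{}}{}{}{}{}{}{}{}{}

Derivation:
Spec: pairs=22 depth=2 groups=9
Leftover pairs = 22 - 2 - (9-1) = 12
First group: deep chain of depth 2 + 12 sibling pairs
Remaining 8 groups: simple '{}' each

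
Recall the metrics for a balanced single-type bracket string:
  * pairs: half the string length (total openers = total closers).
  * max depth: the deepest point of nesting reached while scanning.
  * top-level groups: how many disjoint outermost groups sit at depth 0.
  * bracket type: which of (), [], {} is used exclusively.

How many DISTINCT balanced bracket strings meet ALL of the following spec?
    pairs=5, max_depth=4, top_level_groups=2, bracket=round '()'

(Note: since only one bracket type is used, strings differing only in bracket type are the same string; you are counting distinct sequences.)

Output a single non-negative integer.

Answer: 2

Derivation:
Spec: pairs=5 depth=4 groups=2
Count(depth <= 4) = 14
Count(depth <= 3) = 12
Count(depth == 4) = 14 - 12 = 2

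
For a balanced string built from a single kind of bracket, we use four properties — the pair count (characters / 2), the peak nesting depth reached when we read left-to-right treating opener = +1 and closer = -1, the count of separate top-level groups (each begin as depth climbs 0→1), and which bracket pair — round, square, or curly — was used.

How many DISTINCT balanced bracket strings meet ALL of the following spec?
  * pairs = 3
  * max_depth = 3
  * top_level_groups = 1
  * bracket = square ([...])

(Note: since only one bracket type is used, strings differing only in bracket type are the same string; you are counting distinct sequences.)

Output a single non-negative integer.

Spec: pairs=3 depth=3 groups=1
Count(depth <= 3) = 2
Count(depth <= 2) = 1
Count(depth == 3) = 2 - 1 = 1

Answer: 1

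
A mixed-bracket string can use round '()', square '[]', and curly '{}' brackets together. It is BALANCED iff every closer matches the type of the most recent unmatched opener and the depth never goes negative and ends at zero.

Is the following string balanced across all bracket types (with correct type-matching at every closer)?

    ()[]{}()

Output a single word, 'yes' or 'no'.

pos 0: push '('; stack = (
pos 1: ')' matches '('; pop; stack = (empty)
pos 2: push '['; stack = [
pos 3: ']' matches '['; pop; stack = (empty)
pos 4: push '{'; stack = {
pos 5: '}' matches '{'; pop; stack = (empty)
pos 6: push '('; stack = (
pos 7: ')' matches '('; pop; stack = (empty)
end: stack empty → VALID
Verdict: properly nested → yes

Answer: yes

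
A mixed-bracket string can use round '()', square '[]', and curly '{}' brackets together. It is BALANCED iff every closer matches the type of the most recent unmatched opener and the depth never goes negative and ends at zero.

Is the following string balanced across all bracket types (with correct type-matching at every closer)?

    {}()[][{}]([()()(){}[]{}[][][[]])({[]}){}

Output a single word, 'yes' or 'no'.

Answer: no

Derivation:
pos 0: push '{'; stack = {
pos 1: '}' matches '{'; pop; stack = (empty)
pos 2: push '('; stack = (
pos 3: ')' matches '('; pop; stack = (empty)
pos 4: push '['; stack = [
pos 5: ']' matches '['; pop; stack = (empty)
pos 6: push '['; stack = [
pos 7: push '{'; stack = [{
pos 8: '}' matches '{'; pop; stack = [
pos 9: ']' matches '['; pop; stack = (empty)
pos 10: push '('; stack = (
pos 11: push '['; stack = ([
pos 12: push '('; stack = ([(
pos 13: ')' matches '('; pop; stack = ([
pos 14: push '('; stack = ([(
pos 15: ')' matches '('; pop; stack = ([
pos 16: push '('; stack = ([(
pos 17: ')' matches '('; pop; stack = ([
pos 18: push '{'; stack = ([{
pos 19: '}' matches '{'; pop; stack = ([
pos 20: push '['; stack = ([[
pos 21: ']' matches '['; pop; stack = ([
pos 22: push '{'; stack = ([{
pos 23: '}' matches '{'; pop; stack = ([
pos 24: push '['; stack = ([[
pos 25: ']' matches '['; pop; stack = ([
pos 26: push '['; stack = ([[
pos 27: ']' matches '['; pop; stack = ([
pos 28: push '['; stack = ([[
pos 29: push '['; stack = ([[[
pos 30: ']' matches '['; pop; stack = ([[
pos 31: ']' matches '['; pop; stack = ([
pos 32: saw closer ')' but top of stack is '[' (expected ']') → INVALID
Verdict: type mismatch at position 32: ')' closes '[' → no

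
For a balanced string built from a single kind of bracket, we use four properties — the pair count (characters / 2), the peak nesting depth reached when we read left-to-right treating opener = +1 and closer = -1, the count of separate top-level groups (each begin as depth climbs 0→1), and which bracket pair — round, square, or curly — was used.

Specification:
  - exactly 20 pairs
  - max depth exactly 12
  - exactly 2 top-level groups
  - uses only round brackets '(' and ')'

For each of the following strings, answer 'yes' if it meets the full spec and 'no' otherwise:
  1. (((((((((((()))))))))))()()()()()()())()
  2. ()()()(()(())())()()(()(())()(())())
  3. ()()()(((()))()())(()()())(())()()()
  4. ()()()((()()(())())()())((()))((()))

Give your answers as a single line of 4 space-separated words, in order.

Answer: yes no no no

Derivation:
String 1 '(((((((((((()))))))))))()()()()()()())()': depth seq [1 2 3 4 5 6 7 8 9 10 11 12 11 10 9 8 7 6 5 4 3 2 1 2 1 2 1 2 1 2 1 2 1 2 1 2 1 0 1 0]
  -> pairs=20 depth=12 groups=2 -> yes
String 2 '()()()(()(())())()()(()(())()(())())': depth seq [1 0 1 0 1 0 1 2 1 2 3 2 1 2 1 0 1 0 1 0 1 2 1 2 3 2 1 2 1 2 3 2 1 2 1 0]
  -> pairs=18 depth=3 groups=7 -> no
String 3 '()()()(((()))()())(()()())(())()()()': depth seq [1 0 1 0 1 0 1 2 3 4 3 2 1 2 1 2 1 0 1 2 1 2 1 2 1 0 1 2 1 0 1 0 1 0 1 0]
  -> pairs=18 depth=4 groups=9 -> no
String 4 '()()()((()()(())())()())((()))((()))': depth seq [1 0 1 0 1 0 1 2 3 2 3 2 3 4 3 2 3 2 1 2 1 2 1 0 1 2 3 2 1 0 1 2 3 2 1 0]
  -> pairs=18 depth=4 groups=6 -> no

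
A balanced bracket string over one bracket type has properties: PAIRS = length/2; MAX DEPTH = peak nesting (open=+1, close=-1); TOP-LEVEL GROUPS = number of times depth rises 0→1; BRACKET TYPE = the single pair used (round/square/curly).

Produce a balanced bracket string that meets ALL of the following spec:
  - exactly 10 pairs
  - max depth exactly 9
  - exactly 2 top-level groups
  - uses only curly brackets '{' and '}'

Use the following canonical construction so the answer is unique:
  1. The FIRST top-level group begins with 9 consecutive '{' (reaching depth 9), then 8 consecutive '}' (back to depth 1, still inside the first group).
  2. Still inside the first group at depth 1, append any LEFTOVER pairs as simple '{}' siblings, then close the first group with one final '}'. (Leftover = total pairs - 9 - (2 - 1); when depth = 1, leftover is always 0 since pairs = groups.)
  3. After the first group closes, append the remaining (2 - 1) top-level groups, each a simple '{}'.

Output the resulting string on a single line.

Spec: pairs=10 depth=9 groups=2
Leftover pairs = 10 - 9 - (2-1) = 0
First group: deep chain of depth 9 + 0 sibling pairs
Remaining 1 groups: simple '{}' each

Answer: {{{{{{{{{}}}}}}}}}{}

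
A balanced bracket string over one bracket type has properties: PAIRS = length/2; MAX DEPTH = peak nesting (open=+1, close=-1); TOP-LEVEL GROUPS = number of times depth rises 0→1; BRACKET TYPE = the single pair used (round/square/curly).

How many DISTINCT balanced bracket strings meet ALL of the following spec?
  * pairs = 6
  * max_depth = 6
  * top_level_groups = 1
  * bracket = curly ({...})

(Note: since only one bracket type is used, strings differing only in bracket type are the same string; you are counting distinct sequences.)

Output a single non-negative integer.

Spec: pairs=6 depth=6 groups=1
Count(depth <= 6) = 42
Count(depth <= 5) = 41
Count(depth == 6) = 42 - 41 = 1

Answer: 1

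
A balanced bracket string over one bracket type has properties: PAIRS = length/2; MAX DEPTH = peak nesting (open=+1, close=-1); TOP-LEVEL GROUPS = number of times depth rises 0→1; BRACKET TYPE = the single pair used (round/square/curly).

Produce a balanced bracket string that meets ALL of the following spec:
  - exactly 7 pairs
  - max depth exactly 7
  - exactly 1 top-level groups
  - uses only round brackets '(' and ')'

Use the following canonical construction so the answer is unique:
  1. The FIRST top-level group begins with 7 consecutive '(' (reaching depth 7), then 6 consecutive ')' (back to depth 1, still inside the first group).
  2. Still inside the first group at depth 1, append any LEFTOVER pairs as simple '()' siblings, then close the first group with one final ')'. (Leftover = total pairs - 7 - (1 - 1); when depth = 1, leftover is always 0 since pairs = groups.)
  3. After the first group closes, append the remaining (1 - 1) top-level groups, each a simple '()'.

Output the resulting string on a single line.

Spec: pairs=7 depth=7 groups=1
Leftover pairs = 7 - 7 - (1-1) = 0
First group: deep chain of depth 7 + 0 sibling pairs
Remaining 0 groups: simple '()' each

Answer: ((((((()))))))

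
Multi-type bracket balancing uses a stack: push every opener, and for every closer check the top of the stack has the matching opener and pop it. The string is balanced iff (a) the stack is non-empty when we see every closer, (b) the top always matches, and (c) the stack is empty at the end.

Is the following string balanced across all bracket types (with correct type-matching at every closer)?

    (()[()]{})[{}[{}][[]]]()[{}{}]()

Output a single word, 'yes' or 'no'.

Answer: yes

Derivation:
pos 0: push '('; stack = (
pos 1: push '('; stack = ((
pos 2: ')' matches '('; pop; stack = (
pos 3: push '['; stack = ([
pos 4: push '('; stack = ([(
pos 5: ')' matches '('; pop; stack = ([
pos 6: ']' matches '['; pop; stack = (
pos 7: push '{'; stack = ({
pos 8: '}' matches '{'; pop; stack = (
pos 9: ')' matches '('; pop; stack = (empty)
pos 10: push '['; stack = [
pos 11: push '{'; stack = [{
pos 12: '}' matches '{'; pop; stack = [
pos 13: push '['; stack = [[
pos 14: push '{'; stack = [[{
pos 15: '}' matches '{'; pop; stack = [[
pos 16: ']' matches '['; pop; stack = [
pos 17: push '['; stack = [[
pos 18: push '['; stack = [[[
pos 19: ']' matches '['; pop; stack = [[
pos 20: ']' matches '['; pop; stack = [
pos 21: ']' matches '['; pop; stack = (empty)
pos 22: push '('; stack = (
pos 23: ')' matches '('; pop; stack = (empty)
pos 24: push '['; stack = [
pos 25: push '{'; stack = [{
pos 26: '}' matches '{'; pop; stack = [
pos 27: push '{'; stack = [{
pos 28: '}' matches '{'; pop; stack = [
pos 29: ']' matches '['; pop; stack = (empty)
pos 30: push '('; stack = (
pos 31: ')' matches '('; pop; stack = (empty)
end: stack empty → VALID
Verdict: properly nested → yes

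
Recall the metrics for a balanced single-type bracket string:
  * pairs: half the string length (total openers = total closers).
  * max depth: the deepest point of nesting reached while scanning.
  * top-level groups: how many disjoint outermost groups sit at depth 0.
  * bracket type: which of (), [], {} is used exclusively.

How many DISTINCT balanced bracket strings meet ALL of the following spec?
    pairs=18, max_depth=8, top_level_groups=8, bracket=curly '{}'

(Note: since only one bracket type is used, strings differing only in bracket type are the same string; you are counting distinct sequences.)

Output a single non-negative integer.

Answer: 15616

Derivation:
Spec: pairs=18 depth=8 groups=8
Count(depth <= 8) = 3747076
Count(depth <= 7) = 3731460
Count(depth == 8) = 3747076 - 3731460 = 15616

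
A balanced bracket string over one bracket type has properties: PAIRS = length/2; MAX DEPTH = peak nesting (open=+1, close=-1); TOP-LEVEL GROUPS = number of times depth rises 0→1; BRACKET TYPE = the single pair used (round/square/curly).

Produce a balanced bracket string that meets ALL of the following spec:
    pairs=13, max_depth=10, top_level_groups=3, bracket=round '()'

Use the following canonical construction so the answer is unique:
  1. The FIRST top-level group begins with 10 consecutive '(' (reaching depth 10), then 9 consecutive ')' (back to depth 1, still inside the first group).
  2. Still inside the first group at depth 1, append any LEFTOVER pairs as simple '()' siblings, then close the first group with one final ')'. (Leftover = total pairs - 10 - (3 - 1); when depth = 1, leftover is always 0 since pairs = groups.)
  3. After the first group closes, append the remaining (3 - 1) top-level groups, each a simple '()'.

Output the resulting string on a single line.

Spec: pairs=13 depth=10 groups=3
Leftover pairs = 13 - 10 - (3-1) = 1
First group: deep chain of depth 10 + 1 sibling pairs
Remaining 2 groups: simple '()' each

Answer: (((((((((()))))))))())()()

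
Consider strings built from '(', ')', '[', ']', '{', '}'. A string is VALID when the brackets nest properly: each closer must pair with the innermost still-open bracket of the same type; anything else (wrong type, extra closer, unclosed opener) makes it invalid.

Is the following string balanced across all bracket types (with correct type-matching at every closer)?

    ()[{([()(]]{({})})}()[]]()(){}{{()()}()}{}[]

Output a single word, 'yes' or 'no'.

Answer: no

Derivation:
pos 0: push '('; stack = (
pos 1: ')' matches '('; pop; stack = (empty)
pos 2: push '['; stack = [
pos 3: push '{'; stack = [{
pos 4: push '('; stack = [{(
pos 5: push '['; stack = [{([
pos 6: push '('; stack = [{([(
pos 7: ')' matches '('; pop; stack = [{([
pos 8: push '('; stack = [{([(
pos 9: saw closer ']' but top of stack is '(' (expected ')') → INVALID
Verdict: type mismatch at position 9: ']' closes '(' → no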